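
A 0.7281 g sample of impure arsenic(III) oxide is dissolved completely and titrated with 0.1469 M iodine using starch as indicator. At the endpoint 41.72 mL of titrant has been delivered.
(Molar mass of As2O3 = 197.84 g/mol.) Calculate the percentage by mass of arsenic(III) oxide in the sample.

As2O3 + 2 I2 + 2 H2O → As2O5 + 4 HI
n(I2) = 0.04172 L × 0.1469 mol/L = 6.129 × 10^-3 mol
From the 1:2 ratio, n(As2O3) = 1/2 × 6.129 × 10^-3 = 3.064 × 10^-3 mol
mass of As2O3 = 3.064 × 10^-3 × 197.84 g/mol = 0.6062 g
% As2O3 = 0.6062 / 0.7281 × 100 = 83.26 %

83.26 %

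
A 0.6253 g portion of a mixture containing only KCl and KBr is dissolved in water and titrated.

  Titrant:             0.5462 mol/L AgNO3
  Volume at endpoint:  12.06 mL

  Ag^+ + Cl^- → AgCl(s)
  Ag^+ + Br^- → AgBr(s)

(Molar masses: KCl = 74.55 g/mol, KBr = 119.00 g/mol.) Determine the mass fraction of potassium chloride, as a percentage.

42.53 %

n(AgNO3) = 0.01206 × 0.5462 = 6.587 × 10^-3 mol
Let x = n(KCl), y = n(KBr).
Titrant: 1x + 1y = 6.587 × 10^-3;  mass: 74.55x + 119.00y = 0.6253
Solving, x = 3.567 × 10^-3 mol, y = 3.020 × 10^-3 mol
mass of KCl = 3.567 × 10^-3 × 74.55 = 0.2660 g
% KCl = 0.2660 / 0.6253 × 100 = 42.53 %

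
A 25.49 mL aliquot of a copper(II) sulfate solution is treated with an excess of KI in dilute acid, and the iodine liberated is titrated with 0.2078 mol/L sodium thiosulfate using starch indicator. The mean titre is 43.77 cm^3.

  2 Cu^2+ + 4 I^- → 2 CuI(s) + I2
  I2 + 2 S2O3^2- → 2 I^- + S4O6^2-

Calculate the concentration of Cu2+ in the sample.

n(S2O3^2-) = 0.04377 × 0.2078 = 9.095 × 10^-3 mol
n(I2) = n(S2O3^2-)/2 = 4.548 × 10^-3 mol
From the 2:1 ratio, n(Cu2+) in the aliquot = 2/1 × 4.548 × 10^-3 = 9.095 × 10^-3 mol
[Cu2+] = 9.095 × 10^-3 / 0.02549 = 0.3568 mol/L

0.3568 mol/L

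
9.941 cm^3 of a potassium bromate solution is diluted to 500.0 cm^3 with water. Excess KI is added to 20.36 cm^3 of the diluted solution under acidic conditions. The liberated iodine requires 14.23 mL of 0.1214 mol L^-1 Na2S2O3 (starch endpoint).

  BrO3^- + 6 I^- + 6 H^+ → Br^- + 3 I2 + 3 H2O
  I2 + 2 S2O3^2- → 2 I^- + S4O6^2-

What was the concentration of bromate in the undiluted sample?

0.7113 mol/L

n(S2O3^2-) = 0.01423 × 0.1214 = 1.728 × 10^-3 mol
n(I2) = n(S2O3^2-)/2 = 8.638 × 10^-4 mol
From the 1:3 ratio, n(BrO3^-) in the aliquot = 1/3 × 8.638 × 10^-4 = 2.879 × 10^-4 mol
[BrO3^-]_dilute = 2.879 × 10^-4 / 0.02036 = 0.01414 mol/L
[BrO3^-]_original = 0.01414 × 500.0/9.941 = 0.7113 mol/L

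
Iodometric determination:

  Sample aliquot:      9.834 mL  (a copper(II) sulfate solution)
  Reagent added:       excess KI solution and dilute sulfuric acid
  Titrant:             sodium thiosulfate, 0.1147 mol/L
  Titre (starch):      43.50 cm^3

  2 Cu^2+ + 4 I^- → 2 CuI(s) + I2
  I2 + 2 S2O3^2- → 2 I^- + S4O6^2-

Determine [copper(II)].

0.5074 mol/L

n(S2O3^2-) = 0.04350 × 0.1147 = 4.989 × 10^-3 mol
n(I2) = n(S2O3^2-)/2 = 2.495 × 10^-3 mol
From the 2:1 ratio, n(Cu2+) in the aliquot = 2/1 × 2.495 × 10^-3 = 4.989 × 10^-3 mol
[Cu2+] = 4.989 × 10^-3 / 0.009834 = 0.5074 mol/L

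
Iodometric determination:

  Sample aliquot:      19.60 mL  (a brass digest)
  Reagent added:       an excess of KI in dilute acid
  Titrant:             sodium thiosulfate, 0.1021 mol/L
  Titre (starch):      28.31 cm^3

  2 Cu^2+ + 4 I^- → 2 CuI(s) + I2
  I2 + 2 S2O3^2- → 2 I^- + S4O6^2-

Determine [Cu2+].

n(S2O3^2-) = 0.02831 × 0.1021 = 2.890 × 10^-3 mol
n(I2) = n(S2O3^2-)/2 = 1.445 × 10^-3 mol
From the 2:1 ratio, n(Cu2+) in the aliquot = 2/1 × 1.445 × 10^-3 = 2.890 × 10^-3 mol
[Cu2+] = 2.890 × 10^-3 / 0.01960 = 0.1475 mol/L

0.1475 mol/L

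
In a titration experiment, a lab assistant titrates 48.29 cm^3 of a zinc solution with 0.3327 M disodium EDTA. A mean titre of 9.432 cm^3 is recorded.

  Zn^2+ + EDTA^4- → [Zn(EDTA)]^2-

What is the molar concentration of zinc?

0.06498 M

n(EDTA) = 0.009432 L × 0.3327 mol/L = 3.138 × 10^-3 mol
n(Zn2+) = 3.138 × 10^-3 mol (1:1 mole ratio)
[Zn2+] = 3.138 × 10^-3 mol / 0.04829 L = 0.06498 mol/L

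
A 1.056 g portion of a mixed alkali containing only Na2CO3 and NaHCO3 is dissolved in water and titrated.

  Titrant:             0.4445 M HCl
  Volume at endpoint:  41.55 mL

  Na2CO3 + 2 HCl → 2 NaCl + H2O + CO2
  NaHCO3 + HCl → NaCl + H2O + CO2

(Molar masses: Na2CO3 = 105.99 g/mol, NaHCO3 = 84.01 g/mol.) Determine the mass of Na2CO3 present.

0.8468 g

n(HCl) = 0.04155 × 0.4445 = 0.01847 mol
Let x = n(Na2CO3), y = n(NaHCO3).
Titrant: 2x + 1y = 0.01847;  mass: 105.99x + 84.01y = 1.056
Solving, x = 7.989 × 10^-3 mol, y = 2.490 × 10^-3 mol
mass of Na2CO3 = 7.989 × 10^-3 × 105.99 = 0.8468 g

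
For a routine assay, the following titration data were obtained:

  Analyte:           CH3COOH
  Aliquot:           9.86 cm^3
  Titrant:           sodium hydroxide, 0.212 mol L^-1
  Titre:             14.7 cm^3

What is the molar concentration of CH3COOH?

0.316 mol/L

CH3COOH + NaOH → CH3COONa + H2O
n(NaOH) = 0.0147 L × 0.212 mol/L = 3.12 × 10^-3 mol
n(CH3COOH) = 3.12 × 10^-3 mol (1:1 mole ratio)
[CH3COOH] = 3.12 × 10^-3 mol / 0.00986 L = 0.316 mol/L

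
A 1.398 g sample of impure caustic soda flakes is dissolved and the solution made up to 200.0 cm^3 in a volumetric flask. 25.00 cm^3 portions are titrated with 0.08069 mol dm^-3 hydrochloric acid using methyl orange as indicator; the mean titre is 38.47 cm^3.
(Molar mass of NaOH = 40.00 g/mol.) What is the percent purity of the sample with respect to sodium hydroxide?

NaOH + HCl → NaCl + H2O
n(HCl) per titration = 0.03847 × 0.08069 = 3.104 × 10^-3 mol
n(NaOH) in each aliquot = 3.104 × 10^-3 mol (1:1 ratio)
n(NaOH) in the whole flask = 3.104 × 10^-3 × 200.0/25.00 = 0.02483 mol
mass of NaOH = 0.02483 × 40.00 = 0.9933 g
% NaOH = 0.9933 / 1.398 × 100 = 71.05 %

71.05 %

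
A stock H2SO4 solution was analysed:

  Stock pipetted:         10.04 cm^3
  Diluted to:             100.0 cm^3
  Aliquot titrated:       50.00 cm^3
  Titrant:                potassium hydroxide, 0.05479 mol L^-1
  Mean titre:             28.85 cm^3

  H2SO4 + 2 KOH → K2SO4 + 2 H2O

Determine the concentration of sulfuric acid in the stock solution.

n(KOH) = 0.02885 × 0.05479 = 1.581 × 10^-3 mol
From the 1:2 ratio, n(H2SO4) in the aliquot = 1/2 × 1.581 × 10^-3 = 7.903 × 10^-4 mol
[H2SO4]_dilute = 7.903 × 10^-4 / 0.05000 = 0.01581 mol/L
Dilution factor = 100.0 / 10.04 = 9.960
[H2SO4]_stock = 0.01581 × 9.960 = 0.1574 mol/L

0.1574 mol/L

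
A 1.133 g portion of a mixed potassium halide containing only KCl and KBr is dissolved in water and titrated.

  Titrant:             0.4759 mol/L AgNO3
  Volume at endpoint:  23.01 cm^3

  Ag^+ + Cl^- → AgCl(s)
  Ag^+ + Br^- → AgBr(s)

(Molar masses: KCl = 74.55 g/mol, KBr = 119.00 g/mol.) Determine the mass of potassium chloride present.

0.2853 g

n(AgNO3) = 0.02301 × 0.4759 = 0.01095 mol
Let x = n(KCl), y = n(KBr).
Titrant: 1x + 1y = 0.01095;  mass: 74.55x + 119.00y = 1.133
Solving, x = 3.827 × 10^-3 mol, y = 7.124 × 10^-3 mol
mass of KCl = 3.827 × 10^-3 × 74.55 = 0.2853 g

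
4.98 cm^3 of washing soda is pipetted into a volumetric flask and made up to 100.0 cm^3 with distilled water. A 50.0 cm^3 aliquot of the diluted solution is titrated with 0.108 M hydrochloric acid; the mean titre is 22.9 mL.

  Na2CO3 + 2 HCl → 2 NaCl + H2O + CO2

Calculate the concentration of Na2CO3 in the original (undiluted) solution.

0.497 M

n(HCl) = 0.0229 × 0.108 = 2.47 × 10^-3 mol
From the 1:2 ratio, n(Na2CO3) in the aliquot = 1/2 × 2.47 × 10^-3 = 1.24 × 10^-3 mol
[Na2CO3]_dilute = 1.24 × 10^-3 / 0.0500 = 0.0247 mol/L
Dilution factor = 100.0 / 4.98 = 20.08
[Na2CO3]_stock = 0.0247 × 20.08 = 0.497 mol/L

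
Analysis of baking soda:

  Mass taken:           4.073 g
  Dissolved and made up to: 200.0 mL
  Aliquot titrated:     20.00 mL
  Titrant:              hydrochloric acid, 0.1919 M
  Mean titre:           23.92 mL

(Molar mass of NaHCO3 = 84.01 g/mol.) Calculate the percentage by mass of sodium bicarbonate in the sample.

NaHCO3 + HCl → NaCl + H2O + CO2
n(HCl) per titration = 0.02392 × 0.1919 = 4.590 × 10^-3 mol
n(NaHCO3) in each aliquot = 4.590 × 10^-3 mol (1:1 ratio)
n(NaHCO3) in the whole flask = 4.590 × 10^-3 × 200.0/20.00 = 0.04590 mol
mass of NaHCO3 = 0.04590 × 84.01 = 3.856 g
% NaHCO3 = 3.856 / 4.073 × 100 = 94.68 %

94.68 %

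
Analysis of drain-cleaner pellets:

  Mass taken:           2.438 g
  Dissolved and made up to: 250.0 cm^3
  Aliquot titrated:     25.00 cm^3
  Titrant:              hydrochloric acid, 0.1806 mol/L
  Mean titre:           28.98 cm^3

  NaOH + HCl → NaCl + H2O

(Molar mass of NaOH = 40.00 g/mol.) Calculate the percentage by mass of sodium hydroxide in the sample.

n(HCl) per titration = 0.02898 × 0.1806 = 5.234 × 10^-3 mol
n(NaOH) in each aliquot = 5.234 × 10^-3 mol (1:1 ratio)
n(NaOH) in the whole flask = 5.234 × 10^-3 × 250.0/25.00 = 0.05234 mol
mass of NaOH = 0.05234 × 40.00 = 2.094 g
% NaOH = 2.094 / 2.438 × 100 = 85.87 %

85.87 %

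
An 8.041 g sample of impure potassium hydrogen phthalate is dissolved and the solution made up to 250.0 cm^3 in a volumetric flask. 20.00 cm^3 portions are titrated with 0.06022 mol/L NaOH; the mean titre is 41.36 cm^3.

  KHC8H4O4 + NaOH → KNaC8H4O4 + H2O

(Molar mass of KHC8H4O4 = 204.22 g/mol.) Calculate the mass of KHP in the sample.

6.358 g

n(NaOH) per titration = 0.04136 × 0.06022 = 2.491 × 10^-3 mol
n(KHC8H4O4) in each aliquot = 2.491 × 10^-3 mol (1:1 ratio)
n(KHC8H4O4) in the whole flask = 2.491 × 10^-3 × 250.0/20.00 = 0.03113 mol
mass of KHC8H4O4 = 0.03113 × 204.22 = 6.358 g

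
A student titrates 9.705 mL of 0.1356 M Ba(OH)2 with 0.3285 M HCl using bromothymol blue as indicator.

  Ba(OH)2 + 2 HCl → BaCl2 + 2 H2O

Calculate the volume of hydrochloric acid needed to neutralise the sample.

8.012 mL

n(Ba(OH)2) = 0.009705 L × 0.1356 mol/L = 1.316 × 10^-3 mol
From the 2:1 stoichiometry, n(HCl) = 2/1 × 1.316 × 10^-3 = 2.632 × 10^-3 mol
V(HCl) = 2.632 × 10^-3 mol / 0.3285 mol/L = 0.008012 L = 8.012 mL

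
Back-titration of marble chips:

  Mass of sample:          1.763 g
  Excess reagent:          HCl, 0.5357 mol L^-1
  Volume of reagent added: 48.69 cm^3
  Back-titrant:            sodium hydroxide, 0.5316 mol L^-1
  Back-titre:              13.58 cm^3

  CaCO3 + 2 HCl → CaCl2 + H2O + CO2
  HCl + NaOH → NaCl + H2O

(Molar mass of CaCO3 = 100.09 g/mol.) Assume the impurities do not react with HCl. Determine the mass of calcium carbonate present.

n(HCl) added = 0.04869 × 0.5357 = 0.02608 mol
n(NaOH) used in back-titration = 0.01358 × 0.5316 = 7.219 × 10^-3 mol
n(HCl) left over = 7.219 × 10^-3 mol (1:1 ratio)
n(HCl) consumed by analyte = 0.02608 − 7.219 × 10^-3 = 0.01886 mol
From the 1:2 ratio, n(CaCO3) = 1/2 × 0.01886 = 9.432 × 10^-3 mol
mass of CaCO3 = 9.432 × 10^-3 × 100.09 = 0.9441 g

0.9441 g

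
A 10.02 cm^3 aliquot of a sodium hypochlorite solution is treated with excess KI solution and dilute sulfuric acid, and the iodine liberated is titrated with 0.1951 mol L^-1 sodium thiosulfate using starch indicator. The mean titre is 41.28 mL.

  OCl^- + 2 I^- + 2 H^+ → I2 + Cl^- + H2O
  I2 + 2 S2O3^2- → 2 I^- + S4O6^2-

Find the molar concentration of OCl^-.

0.4019 mol/L

n(S2O3^2-) = 0.04128 × 0.1951 = 8.054 × 10^-3 mol
n(I2) = n(S2O3^2-)/2 = 4.027 × 10^-3 mol
n(OCl^-) in the aliquot = 4.027 × 10^-3 mol (1:1 ratio)
[OCl^-] = 4.027 × 10^-3 / 0.01002 = 0.4019 mol/L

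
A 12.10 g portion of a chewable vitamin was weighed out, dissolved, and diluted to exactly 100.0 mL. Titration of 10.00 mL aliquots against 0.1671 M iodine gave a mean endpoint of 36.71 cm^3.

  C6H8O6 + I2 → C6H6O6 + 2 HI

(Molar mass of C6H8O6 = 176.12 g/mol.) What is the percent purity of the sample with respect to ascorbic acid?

89.29 %

n(I2) per titration = 0.03671 × 0.1671 = 6.134 × 10^-3 mol
n(C6H8O6) in each aliquot = 6.134 × 10^-3 mol (1:1 ratio)
n(C6H8O6) in the whole flask = 6.134 × 10^-3 × 100.0/10.00 = 0.06134 mol
mass of C6H8O6 = 0.06134 × 176.12 = 10.80 g
% C6H8O6 = 10.80 / 12.10 × 100 = 89.29 %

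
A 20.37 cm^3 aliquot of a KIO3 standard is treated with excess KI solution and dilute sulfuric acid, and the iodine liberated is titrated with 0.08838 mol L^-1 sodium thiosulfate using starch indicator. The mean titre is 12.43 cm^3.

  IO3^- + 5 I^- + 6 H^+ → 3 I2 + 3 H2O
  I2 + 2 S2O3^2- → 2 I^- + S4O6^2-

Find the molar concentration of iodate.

0.008988 mol/L

n(S2O3^2-) = 0.01243 × 0.08838 = 1.099 × 10^-3 mol
n(I2) = n(S2O3^2-)/2 = 5.493 × 10^-4 mol
From the 1:3 ratio, n(IO3^-) in the aliquot = 1/3 × 5.493 × 10^-4 = 1.831 × 10^-4 mol
[IO3^-] = 1.831 × 10^-4 / 0.02037 = 0.008988 mol/L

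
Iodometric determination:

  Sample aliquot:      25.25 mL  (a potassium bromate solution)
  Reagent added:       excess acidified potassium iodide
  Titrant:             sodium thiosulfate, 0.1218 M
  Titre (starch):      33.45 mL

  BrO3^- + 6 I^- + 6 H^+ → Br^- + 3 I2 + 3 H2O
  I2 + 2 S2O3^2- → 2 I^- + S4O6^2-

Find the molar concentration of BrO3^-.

0.02689 M

n(S2O3^2-) = 0.03345 × 0.1218 = 4.074 × 10^-3 mol
n(I2) = n(S2O3^2-)/2 = 2.037 × 10^-3 mol
From the 1:3 ratio, n(BrO3^-) in the aliquot = 1/3 × 2.037 × 10^-3 = 6.790 × 10^-4 mol
[BrO3^-] = 6.790 × 10^-4 / 0.02525 = 0.02689 mol/L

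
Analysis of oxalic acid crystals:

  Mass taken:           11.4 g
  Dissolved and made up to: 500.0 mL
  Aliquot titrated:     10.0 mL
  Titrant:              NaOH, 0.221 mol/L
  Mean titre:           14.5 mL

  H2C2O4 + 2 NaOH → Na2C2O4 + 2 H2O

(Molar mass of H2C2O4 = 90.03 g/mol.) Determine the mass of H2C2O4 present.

n(NaOH) per titration = 0.0145 × 0.221 = 3.20 × 10^-3 mol
From the 1:2 ratio, n(H2C2O4) in each aliquot = 1/2 × 3.20 × 10^-3 = 1.60 × 10^-3 mol
n(H2C2O4) in the whole flask = 1.60 × 10^-3 × 500.0/10.0 = 0.0801 mol
mass of H2C2O4 = 0.0801 × 90.03 = 7.21 g

7.21 g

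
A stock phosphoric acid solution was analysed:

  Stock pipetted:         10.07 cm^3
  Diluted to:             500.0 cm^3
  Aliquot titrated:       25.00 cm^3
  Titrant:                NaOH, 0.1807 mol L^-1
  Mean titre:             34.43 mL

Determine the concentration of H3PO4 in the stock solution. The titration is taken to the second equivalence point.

H3PO4 + 2 NaOH → Na2HPO4 + 2 H2O
n(NaOH) = 0.03443 × 0.1807 = 6.222 × 10^-3 mol
From the 1:2 ratio, n(H3PO4) in the aliquot = 1/2 × 6.222 × 10^-3 = 3.111 × 10^-3 mol
[H3PO4]_dilute = 3.111 × 10^-3 / 0.02500 = 0.1244 mol/L
Dilution factor = 500.0 / 10.07 = 49.65
[H3PO4]_stock = 0.1244 × 49.65 = 6.178 mol/L

6.178 mol/L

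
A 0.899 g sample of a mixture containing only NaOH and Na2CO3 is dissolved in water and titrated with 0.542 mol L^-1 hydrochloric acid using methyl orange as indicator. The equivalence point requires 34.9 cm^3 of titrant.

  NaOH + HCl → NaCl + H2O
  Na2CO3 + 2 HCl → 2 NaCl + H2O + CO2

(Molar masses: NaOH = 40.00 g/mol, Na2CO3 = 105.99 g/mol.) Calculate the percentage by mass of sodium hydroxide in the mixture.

n(HCl) = 0.0349 × 0.542 = 0.0189 mol
Let x = n(NaOH), y = n(Na2CO3).
Titrant: 1x + 2y = 0.0189;  mass: 40.00x + 105.99y = 0.899
Solving, x = 7.96 × 10^-3 mol, y = 5.48 × 10^-3 mol
mass of NaOH = 7.96 × 10^-3 × 40.00 = 0.318 g
% NaOH = 0.318 / 0.899 × 100 = 35.4 %

35.4 %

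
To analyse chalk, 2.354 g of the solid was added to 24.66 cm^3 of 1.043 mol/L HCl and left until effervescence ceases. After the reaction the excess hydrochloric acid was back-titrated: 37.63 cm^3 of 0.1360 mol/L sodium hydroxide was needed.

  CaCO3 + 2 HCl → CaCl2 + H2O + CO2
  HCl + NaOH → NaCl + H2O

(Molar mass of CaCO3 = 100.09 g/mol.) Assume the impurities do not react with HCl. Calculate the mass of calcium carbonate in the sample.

n(HCl) added = 0.02466 × 1.043 = 0.02572 mol
n(NaOH) used in back-titration = 0.03763 × 0.1360 = 5.118 × 10^-3 mol
n(HCl) left over = 5.118 × 10^-3 mol (1:1 ratio)
n(HCl) consumed by analyte = 0.02572 − 5.118 × 10^-3 = 0.02060 mol
From the 1:2 ratio, n(CaCO3) = 1/2 × 0.02060 = 0.01030 mol
mass of CaCO3 = 0.01030 × 100.09 = 1.031 g

1.031 g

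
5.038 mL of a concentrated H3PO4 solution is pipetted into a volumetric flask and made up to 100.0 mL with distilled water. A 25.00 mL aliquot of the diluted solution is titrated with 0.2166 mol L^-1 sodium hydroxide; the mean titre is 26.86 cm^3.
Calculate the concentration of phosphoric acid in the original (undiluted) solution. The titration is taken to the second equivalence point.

H3PO4 + 2 NaOH → Na2HPO4 + 2 H2O
n(NaOH) = 0.02686 × 0.2166 = 5.818 × 10^-3 mol
From the 1:2 ratio, n(H3PO4) in the aliquot = 1/2 × 5.818 × 10^-3 = 2.909 × 10^-3 mol
[H3PO4]_dilute = 2.909 × 10^-3 / 0.02500 = 0.1164 mol/L
Dilution factor = 100.0 / 5.038 = 19.85
[H3PO4]_stock = 0.1164 × 19.85 = 2.310 mol/L

2.310 mol/L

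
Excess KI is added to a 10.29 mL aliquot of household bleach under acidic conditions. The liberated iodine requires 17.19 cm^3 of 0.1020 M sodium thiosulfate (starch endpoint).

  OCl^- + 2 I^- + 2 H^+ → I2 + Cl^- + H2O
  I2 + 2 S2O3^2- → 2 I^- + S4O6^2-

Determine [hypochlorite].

n(S2O3^2-) = 0.01719 × 0.1020 = 1.753 × 10^-3 mol
n(I2) = n(S2O3^2-)/2 = 8.767 × 10^-4 mol
n(OCl^-) in the aliquot = 8.767 × 10^-4 mol (1:1 ratio)
[OCl^-] = 8.767 × 10^-4 / 0.01029 = 0.08520 mol/L

0.08520 M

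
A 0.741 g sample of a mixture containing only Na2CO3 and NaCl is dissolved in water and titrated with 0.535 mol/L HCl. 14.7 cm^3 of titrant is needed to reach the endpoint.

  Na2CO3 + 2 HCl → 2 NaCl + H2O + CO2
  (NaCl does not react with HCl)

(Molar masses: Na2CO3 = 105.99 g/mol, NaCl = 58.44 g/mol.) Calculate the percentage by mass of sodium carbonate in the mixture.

n(HCl) = 0.0147 × 0.535 = 7.86 × 10^-3 mol
Let x = n(Na2CO3), y = n(NaCl).
Titrant: 2x = 7.86 × 10^-3;  mass: 105.99x + 58.44y = 0.741
Solving, x = 3.93 × 10^-3 mol, y = 5.55 × 10^-3 mol
mass of Na2CO3 = 3.93 × 10^-3 × 105.99 = 0.417 g
% Na2CO3 = 0.417 / 0.741 × 100 = 56.2 %

56.2 %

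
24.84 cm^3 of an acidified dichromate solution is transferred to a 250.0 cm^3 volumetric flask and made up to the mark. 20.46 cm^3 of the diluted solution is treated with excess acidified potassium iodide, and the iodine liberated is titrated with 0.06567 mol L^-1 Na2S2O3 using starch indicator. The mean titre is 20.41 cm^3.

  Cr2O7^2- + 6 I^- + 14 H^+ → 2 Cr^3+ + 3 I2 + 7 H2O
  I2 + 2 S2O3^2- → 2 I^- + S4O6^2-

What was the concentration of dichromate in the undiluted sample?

0.1099 mol/L

n(S2O3^2-) = 0.02041 × 0.06567 = 1.340 × 10^-3 mol
n(I2) = n(S2O3^2-)/2 = 6.702 × 10^-4 mol
From the 1:3 ratio, n(Cr2O7^2-) in the aliquot = 1/3 × 6.702 × 10^-4 = 2.234 × 10^-4 mol
[Cr2O7^2-]_dilute = 2.234 × 10^-4 / 0.02046 = 0.01092 mol/L
[Cr2O7^2-]_original = 0.01092 × 250.0/24.84 = 0.1099 mol/L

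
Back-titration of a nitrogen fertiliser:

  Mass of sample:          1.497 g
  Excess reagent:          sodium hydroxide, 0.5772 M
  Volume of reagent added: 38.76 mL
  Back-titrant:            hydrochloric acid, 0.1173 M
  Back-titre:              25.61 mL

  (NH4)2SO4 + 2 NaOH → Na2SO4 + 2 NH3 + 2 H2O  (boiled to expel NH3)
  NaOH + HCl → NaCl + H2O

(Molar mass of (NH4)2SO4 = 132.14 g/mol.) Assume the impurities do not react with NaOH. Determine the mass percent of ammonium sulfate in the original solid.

85.48 %

n(NaOH) added = 0.03876 × 0.5772 = 0.02237 mol
n(HCl) used in back-titration = 0.02561 × 0.1173 = 3.004 × 10^-3 mol
n(NaOH) left over = 3.004 × 10^-3 mol (1:1 ratio)
n(NaOH) consumed by analyte = 0.02237 − 3.004 × 10^-3 = 0.01937 mol
From the 1:2 ratio, n((NH4)2SO4) = 1/2 × 0.01937 = 9.684 × 10^-3 mol
mass of (NH4)2SO4 = 9.684 × 10^-3 × 132.14 = 1.280 g
% (NH4)2SO4 = 1.280 / 1.497 × 100 = 85.48 %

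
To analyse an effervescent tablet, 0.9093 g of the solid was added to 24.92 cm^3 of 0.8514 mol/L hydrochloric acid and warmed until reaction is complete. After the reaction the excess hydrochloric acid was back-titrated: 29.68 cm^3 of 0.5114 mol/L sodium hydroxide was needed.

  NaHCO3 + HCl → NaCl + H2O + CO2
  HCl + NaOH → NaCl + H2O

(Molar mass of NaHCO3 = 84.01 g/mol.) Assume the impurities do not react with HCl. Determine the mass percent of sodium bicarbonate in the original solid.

55.79 %

n(HCl) added = 0.02492 × 0.8514 = 0.02122 mol
n(NaOH) used in back-titration = 0.02968 × 0.5114 = 0.01518 mol
n(HCl) left over = 0.01518 mol (1:1 ratio)
n(HCl) consumed by analyte = 0.02122 − 0.01518 = 6.039 × 10^-3 mol
n(NaHCO3) = 6.039 × 10^-3 mol (1:1 ratio)
mass of NaHCO3 = 6.039 × 10^-3 × 84.01 = 0.5073 g
% NaHCO3 = 0.5073 / 0.9093 × 100 = 55.79 %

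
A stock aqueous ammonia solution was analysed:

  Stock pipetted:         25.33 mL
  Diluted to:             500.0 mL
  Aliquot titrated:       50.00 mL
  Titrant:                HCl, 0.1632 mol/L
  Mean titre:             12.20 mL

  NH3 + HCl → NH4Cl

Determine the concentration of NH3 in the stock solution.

n(HCl) = 0.01220 × 0.1632 = 1.991 × 10^-3 mol
n(NH3) in the aliquot = 1.991 × 10^-3 mol (1:1 ratio)
[NH3]_dilute = 1.991 × 10^-3 / 0.05000 = 0.03982 mol/L
Dilution factor = 500.0 / 25.33 = 19.74
[NH3]_stock = 0.03982 × 19.74 = 0.7860 mol/L

0.7860 mol/L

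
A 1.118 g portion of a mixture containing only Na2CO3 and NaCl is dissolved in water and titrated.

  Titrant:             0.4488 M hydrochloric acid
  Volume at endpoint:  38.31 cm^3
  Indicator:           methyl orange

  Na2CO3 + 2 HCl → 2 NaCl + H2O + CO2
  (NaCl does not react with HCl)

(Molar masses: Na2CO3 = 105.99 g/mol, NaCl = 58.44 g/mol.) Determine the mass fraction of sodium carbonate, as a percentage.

81.50 %

n(HCl) = 0.03831 × 0.4488 = 0.01719 mol
Let x = n(Na2CO3), y = n(NaCl).
Titrant: 2x = 0.01719;  mass: 105.99x + 58.44y = 1.118
Solving, x = 8.597 × 10^-3 mol, y = 3.539 × 10^-3 mol
mass of Na2CO3 = 8.597 × 10^-3 × 105.99 = 0.9112 g
% Na2CO3 = 0.9112 / 1.118 × 100 = 81.50 %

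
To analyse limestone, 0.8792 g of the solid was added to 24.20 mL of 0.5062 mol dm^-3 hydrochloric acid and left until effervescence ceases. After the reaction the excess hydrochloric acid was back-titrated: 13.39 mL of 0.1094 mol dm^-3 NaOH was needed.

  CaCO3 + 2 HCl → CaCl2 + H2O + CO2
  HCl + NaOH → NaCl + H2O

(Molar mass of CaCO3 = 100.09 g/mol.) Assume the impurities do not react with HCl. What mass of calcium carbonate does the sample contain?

0.5397 g

n(HCl) added = 0.02420 × 0.5062 = 0.01225 mol
n(NaOH) used in back-titration = 0.01339 × 0.1094 = 1.465 × 10^-3 mol
n(HCl) left over = 1.465 × 10^-3 mol (1:1 ratio)
n(HCl) consumed by analyte = 0.01225 − 1.465 × 10^-3 = 0.01079 mol
From the 1:2 ratio, n(CaCO3) = 1/2 × 0.01079 = 5.393 × 10^-3 mol
mass of CaCO3 = 5.393 × 10^-3 × 100.09 = 0.5397 g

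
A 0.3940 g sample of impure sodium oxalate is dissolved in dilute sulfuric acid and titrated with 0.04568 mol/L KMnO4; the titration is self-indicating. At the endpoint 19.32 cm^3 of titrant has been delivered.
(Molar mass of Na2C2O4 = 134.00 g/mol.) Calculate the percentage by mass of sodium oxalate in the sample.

75.04 %

2 MnO4^- + 5 C2O4^2- + 16 H^+ → 2 Mn^2+ + 10 CO2 + 8 H2O
n(KMnO4) = 0.01932 L × 0.04568 mol/L = 8.825 × 10^-4 mol
From the 5:2 ratio, n(Na2C2O4) = 5/2 × 8.825 × 10^-4 = 2.206 × 10^-3 mol
mass of Na2C2O4 = 2.206 × 10^-3 × 134.00 g/mol = 0.2957 g
% Na2C2O4 = 0.2957 / 0.3940 × 100 = 75.04 %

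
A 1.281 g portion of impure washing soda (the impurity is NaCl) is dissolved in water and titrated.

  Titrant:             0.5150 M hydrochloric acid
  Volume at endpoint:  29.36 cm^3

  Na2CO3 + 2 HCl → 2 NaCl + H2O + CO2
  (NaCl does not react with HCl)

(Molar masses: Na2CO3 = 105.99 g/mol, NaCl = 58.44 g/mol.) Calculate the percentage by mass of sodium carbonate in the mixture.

n(HCl) = 0.02936 × 0.5150 = 0.01512 mol
Let x = n(Na2CO3), y = n(NaCl).
Titrant: 2x = 0.01512;  mass: 105.99x + 58.44y = 1.281
Solving, x = 7.560 × 10^-3 mol, y = 8.208 × 10^-3 mol
mass of Na2CO3 = 7.560 × 10^-3 × 105.99 = 0.8013 g
% Na2CO3 = 0.8013 / 1.281 × 100 = 62.55 %

62.55 %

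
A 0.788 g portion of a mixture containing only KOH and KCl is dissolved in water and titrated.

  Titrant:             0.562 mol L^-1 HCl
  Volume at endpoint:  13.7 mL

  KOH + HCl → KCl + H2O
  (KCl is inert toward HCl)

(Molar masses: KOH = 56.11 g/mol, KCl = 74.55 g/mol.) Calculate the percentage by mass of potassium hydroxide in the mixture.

n(HCl) = 0.0137 × 0.562 = 7.70 × 10^-3 mol
Let x = n(KOH), y = n(KCl).
Titrant: 1x = 7.70 × 10^-3;  mass: 56.11x + 74.55y = 0.788
Solving, x = 7.70 × 10^-3 mol, y = 4.78 × 10^-3 mol
mass of KOH = 7.70 × 10^-3 × 56.11 = 0.432 g
% KOH = 0.432 / 0.788 × 100 = 54.8 %

54.8 %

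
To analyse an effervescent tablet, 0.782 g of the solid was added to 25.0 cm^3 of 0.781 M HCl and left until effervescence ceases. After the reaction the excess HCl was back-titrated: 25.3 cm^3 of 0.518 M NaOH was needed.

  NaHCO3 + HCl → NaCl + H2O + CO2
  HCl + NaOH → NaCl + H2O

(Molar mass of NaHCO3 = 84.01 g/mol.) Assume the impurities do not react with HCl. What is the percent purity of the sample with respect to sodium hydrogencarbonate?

69.0 %

n(HCl) added = 0.0250 × 0.781 = 0.0195 mol
n(NaOH) used in back-titration = 0.0253 × 0.518 = 0.0131 mol
n(HCl) left over = 0.0131 mol (1:1 ratio)
n(HCl) consumed by analyte = 0.0195 − 0.0131 = 6.42 × 10^-3 mol
n(NaHCO3) = 6.42 × 10^-3 mol (1:1 ratio)
mass of NaHCO3 = 6.42 × 10^-3 × 84.01 = 0.539 g
% NaHCO3 = 0.539 / 0.782 × 100 = 69.0 %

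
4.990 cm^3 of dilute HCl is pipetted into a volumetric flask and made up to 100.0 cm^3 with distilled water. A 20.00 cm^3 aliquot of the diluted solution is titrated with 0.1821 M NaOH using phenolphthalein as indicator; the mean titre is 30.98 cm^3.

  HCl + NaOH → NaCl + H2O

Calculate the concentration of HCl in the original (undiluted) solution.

n(NaOH) = 0.03098 × 0.1821 = 5.641 × 10^-3 mol
n(HCl) in the aliquot = 5.641 × 10^-3 mol (1:1 ratio)
[HCl]_dilute = 5.641 × 10^-3 / 0.02000 = 0.2821 mol/L
Dilution factor = 100.0 / 4.990 = 20.04
[HCl]_stock = 0.2821 × 20.04 = 5.653 mol/L

5.653 M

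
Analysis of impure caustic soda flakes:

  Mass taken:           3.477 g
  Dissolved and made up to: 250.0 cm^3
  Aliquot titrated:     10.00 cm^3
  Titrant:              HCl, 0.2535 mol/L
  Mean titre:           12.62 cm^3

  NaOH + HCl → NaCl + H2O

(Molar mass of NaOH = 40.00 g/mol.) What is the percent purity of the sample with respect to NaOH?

n(HCl) per titration = 0.01262 × 0.2535 = 3.199 × 10^-3 mol
n(NaOH) in each aliquot = 3.199 × 10^-3 mol (1:1 ratio)
n(NaOH) in the whole flask = 3.199 × 10^-3 × 250.0/10.00 = 0.07998 mol
mass of NaOH = 0.07998 × 40.00 = 3.199 g
% NaOH = 3.199 / 3.477 × 100 = 92.01 %

92.01 %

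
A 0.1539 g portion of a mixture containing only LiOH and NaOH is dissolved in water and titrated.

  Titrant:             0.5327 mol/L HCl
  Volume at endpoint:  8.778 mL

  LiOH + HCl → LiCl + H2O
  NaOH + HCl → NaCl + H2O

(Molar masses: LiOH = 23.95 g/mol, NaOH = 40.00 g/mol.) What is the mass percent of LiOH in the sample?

32.13 %

n(HCl) = 0.008778 × 0.5327 = 4.676 × 10^-3 mol
Let x = n(LiOH), y = n(NaOH).
Titrant: 1x + 1y = 4.676 × 10^-3;  mass: 23.95x + 40.00y = 0.1539
Solving, x = 2.065 × 10^-3 mol, y = 2.611 × 10^-3 mol
mass of LiOH = 2.065 × 10^-3 × 23.95 = 0.04945 g
% LiOH = 0.04945 / 0.1539 × 100 = 32.13 %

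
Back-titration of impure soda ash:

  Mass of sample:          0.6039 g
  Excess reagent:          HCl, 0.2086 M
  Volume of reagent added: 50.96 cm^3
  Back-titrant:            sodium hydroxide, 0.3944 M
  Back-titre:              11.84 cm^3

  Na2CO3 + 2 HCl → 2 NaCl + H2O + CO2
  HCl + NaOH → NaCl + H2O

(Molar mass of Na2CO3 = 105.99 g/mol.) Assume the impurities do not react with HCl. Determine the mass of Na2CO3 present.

0.3159 g

n(HCl) added = 0.05096 × 0.2086 = 0.01063 mol
n(NaOH) used in back-titration = 0.01184 × 0.3944 = 4.670 × 10^-3 mol
n(HCl) left over = 4.670 × 10^-3 mol (1:1 ratio)
n(HCl) consumed by analyte = 0.01063 − 4.670 × 10^-3 = 5.961 × 10^-3 mol
From the 1:2 ratio, n(Na2CO3) = 1/2 × 5.961 × 10^-3 = 2.980 × 10^-3 mol
mass of Na2CO3 = 2.980 × 10^-3 × 105.99 = 0.3159 g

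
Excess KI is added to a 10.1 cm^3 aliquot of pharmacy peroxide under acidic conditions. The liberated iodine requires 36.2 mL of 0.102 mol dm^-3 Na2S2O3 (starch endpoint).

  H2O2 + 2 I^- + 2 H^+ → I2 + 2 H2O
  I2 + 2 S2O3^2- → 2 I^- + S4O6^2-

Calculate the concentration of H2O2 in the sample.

n(S2O3^2-) = 0.0362 × 0.102 = 3.69 × 10^-3 mol
n(I2) = n(S2O3^2-)/2 = 1.85 × 10^-3 mol
n(H2O2) in the aliquot = 1.85 × 10^-3 mol (1:1 ratio)
[H2O2] = 1.85 × 10^-3 / 0.0101 = 0.183 mol/L

0.183 mol/L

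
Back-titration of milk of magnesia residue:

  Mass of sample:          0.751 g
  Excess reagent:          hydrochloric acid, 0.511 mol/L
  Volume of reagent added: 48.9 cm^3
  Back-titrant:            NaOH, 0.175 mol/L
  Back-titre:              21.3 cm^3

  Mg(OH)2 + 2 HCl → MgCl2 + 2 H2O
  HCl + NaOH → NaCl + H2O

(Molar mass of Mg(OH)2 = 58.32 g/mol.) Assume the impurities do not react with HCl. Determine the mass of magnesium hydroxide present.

0.620 g

n(HCl) added = 0.0489 × 0.511 = 0.0250 mol
n(NaOH) used in back-titration = 0.0213 × 0.175 = 3.73 × 10^-3 mol
n(HCl) left over = 3.73 × 10^-3 mol (1:1 ratio)
n(HCl) consumed by analyte = 0.0250 − 3.73 × 10^-3 = 0.0213 mol
From the 1:2 ratio, n(Mg(OH)2) = 1/2 × 0.0213 = 0.0106 mol
mass of Mg(OH)2 = 0.0106 × 58.32 = 0.620 g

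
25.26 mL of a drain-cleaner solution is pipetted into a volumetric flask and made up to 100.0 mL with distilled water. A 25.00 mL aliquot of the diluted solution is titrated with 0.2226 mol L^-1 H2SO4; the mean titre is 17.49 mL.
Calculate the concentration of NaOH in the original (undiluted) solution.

2 NaOH + H2SO4 → Na2SO4 + 2 H2O
n(H2SO4) = 0.01749 × 0.2226 = 3.893 × 10^-3 mol
From the 2:1 ratio, n(NaOH) in the aliquot = 2/1 × 3.893 × 10^-3 = 7.787 × 10^-3 mol
[NaOH]_dilute = 7.787 × 10^-3 / 0.02500 = 0.3115 mol/L
Dilution factor = 100.0 / 25.26 = 3.959
[NaOH]_stock = 0.3115 × 3.959 = 1.233 mol/L

1.233 mol/L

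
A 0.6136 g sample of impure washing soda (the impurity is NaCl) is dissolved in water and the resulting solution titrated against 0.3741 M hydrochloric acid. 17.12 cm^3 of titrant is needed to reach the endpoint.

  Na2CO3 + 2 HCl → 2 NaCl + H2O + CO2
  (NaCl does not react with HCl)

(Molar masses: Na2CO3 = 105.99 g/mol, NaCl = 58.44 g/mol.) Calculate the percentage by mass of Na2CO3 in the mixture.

55.31 %

n(HCl) = 0.01712 × 0.3741 = 6.405 × 10^-3 mol
Let x = n(Na2CO3), y = n(NaCl).
Titrant: 2x = 6.405 × 10^-3;  mass: 105.99x + 58.44y = 0.6136
Solving, x = 3.202 × 10^-3 mol, y = 4.692 × 10^-3 mol
mass of Na2CO3 = 3.202 × 10^-3 × 105.99 = 0.3394 g
% Na2CO3 = 0.3394 / 0.6136 × 100 = 55.31 %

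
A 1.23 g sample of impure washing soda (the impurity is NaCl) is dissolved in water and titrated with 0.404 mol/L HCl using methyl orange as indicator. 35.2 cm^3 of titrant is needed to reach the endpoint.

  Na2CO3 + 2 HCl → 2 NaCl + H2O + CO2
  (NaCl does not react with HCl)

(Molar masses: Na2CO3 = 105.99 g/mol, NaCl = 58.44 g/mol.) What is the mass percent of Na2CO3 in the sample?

61.3 %

n(HCl) = 0.0352 × 0.404 = 0.0142 mol
Let x = n(Na2CO3), y = n(NaCl).
Titrant: 2x = 0.0142;  mass: 105.99x + 58.44y = 1.23
Solving, x = 7.11 × 10^-3 mol, y = 8.15 × 10^-3 mol
mass of Na2CO3 = 7.11 × 10^-3 × 105.99 = 0.754 g
% Na2CO3 = 0.754 / 1.23 × 100 = 61.3 %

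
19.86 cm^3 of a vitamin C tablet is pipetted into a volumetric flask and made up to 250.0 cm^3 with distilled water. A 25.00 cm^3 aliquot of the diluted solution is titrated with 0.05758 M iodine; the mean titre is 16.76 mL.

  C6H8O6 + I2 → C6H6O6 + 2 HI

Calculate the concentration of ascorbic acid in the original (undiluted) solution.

0.4859 M

n(I2) = 0.01676 × 0.05758 = 9.650 × 10^-4 mol
n(C6H8O6) in the aliquot = 9.650 × 10^-4 mol (1:1 ratio)
[C6H8O6]_dilute = 9.650 × 10^-4 / 0.02500 = 0.03860 mol/L
Dilution factor = 250.0 / 19.86 = 12.59
[C6H8O6]_stock = 0.03860 × 12.59 = 0.4859 mol/L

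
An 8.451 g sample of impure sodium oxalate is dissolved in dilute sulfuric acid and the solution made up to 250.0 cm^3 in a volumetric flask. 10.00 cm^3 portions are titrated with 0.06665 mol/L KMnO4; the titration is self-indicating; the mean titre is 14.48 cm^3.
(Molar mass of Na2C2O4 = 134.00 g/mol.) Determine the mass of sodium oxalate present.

2 MnO4^- + 5 C2O4^2- + 16 H^+ → 2 Mn^2+ + 10 CO2 + 8 H2O
n(KMnO4) per titration = 0.01448 × 0.06665 = 9.651 × 10^-4 mol
From the 5:2 ratio, n(Na2C2O4) in each aliquot = 5/2 × 9.651 × 10^-4 = 2.413 × 10^-3 mol
n(Na2C2O4) in the whole flask = 2.413 × 10^-3 × 250.0/10.00 = 0.06032 mol
mass of Na2C2O4 = 0.06032 × 134.00 = 8.083 g

8.083 g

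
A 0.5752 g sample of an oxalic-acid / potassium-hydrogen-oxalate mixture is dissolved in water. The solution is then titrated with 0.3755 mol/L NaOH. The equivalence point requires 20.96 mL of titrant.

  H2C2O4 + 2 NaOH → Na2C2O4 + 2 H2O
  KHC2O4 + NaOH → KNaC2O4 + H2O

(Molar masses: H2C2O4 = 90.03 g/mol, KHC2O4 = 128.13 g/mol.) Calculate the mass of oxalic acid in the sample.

0.2346 g

n(NaOH) = 0.02096 × 0.3755 = 7.870 × 10^-3 mol
Let x = n(H2C2O4), y = n(KHC2O4).
Titrant: 2x + 1y = 7.870 × 10^-3;  mass: 90.03x + 128.13y = 0.5752
Solving, x = 2.606 × 10^-3 mol, y = 2.658 × 10^-3 mol
mass of H2C2O4 = 2.606 × 10^-3 × 90.03 = 0.2346 g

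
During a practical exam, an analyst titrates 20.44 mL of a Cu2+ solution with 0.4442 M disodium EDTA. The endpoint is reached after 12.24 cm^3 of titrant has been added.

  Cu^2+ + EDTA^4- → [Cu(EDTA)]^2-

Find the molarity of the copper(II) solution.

n(EDTA) = 0.01224 L × 0.4442 mol/L = 5.437 × 10^-3 mol
n(Cu2+) = 5.437 × 10^-3 mol (1:1 mole ratio)
[Cu2+] = 5.437 × 10^-3 mol / 0.02044 L = 0.2660 mol/L

0.2660 M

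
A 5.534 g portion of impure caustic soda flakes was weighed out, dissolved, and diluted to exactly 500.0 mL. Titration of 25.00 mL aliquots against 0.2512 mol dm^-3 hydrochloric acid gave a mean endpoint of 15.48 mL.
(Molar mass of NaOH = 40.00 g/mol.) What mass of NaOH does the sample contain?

3.111 g

NaOH + HCl → NaCl + H2O
n(HCl) per titration = 0.01548 × 0.2512 = 3.889 × 10^-3 mol
n(NaOH) in each aliquot = 3.889 × 10^-3 mol (1:1 ratio)
n(NaOH) in the whole flask = 3.889 × 10^-3 × 500.0/25.00 = 0.07777 mol
mass of NaOH = 0.07777 × 40.00 = 3.111 g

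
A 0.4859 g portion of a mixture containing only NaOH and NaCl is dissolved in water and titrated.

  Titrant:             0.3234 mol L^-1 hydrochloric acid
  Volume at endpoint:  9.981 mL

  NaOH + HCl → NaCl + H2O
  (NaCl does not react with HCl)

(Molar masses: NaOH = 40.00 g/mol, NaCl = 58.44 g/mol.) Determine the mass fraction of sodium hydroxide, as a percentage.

n(HCl) = 0.009981 × 0.3234 = 3.228 × 10^-3 mol
Let x = n(NaOH), y = n(NaCl).
Titrant: 1x = 3.228 × 10^-3;  mass: 40.00x + 58.44y = 0.4859
Solving, x = 3.228 × 10^-3 mol, y = 6.105 × 10^-3 mol
mass of NaOH = 3.228 × 10^-3 × 40.00 = 0.1291 g
% NaOH = 0.1291 / 0.4859 × 100 = 26.57 %

26.57 %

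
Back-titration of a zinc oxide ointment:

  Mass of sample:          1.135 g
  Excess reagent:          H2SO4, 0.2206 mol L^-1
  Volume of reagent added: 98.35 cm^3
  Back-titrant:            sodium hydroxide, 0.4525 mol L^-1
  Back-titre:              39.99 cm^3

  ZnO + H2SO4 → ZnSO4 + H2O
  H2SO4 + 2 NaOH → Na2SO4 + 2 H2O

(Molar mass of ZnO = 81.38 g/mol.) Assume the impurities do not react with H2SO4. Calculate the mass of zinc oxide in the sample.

n(H2SO4) added = 0.09835 × 0.2206 = 0.02170 mol
n(NaOH) used in back-titration = 0.03999 × 0.4525 = 0.01810 mol
From the 1:2 ratio, n(H2SO4) left over = 1/2 × 0.01810 = 9.048 × 10^-3 mol
n(H2SO4) consumed by analyte = 0.02170 − 9.048 × 10^-3 = 0.01265 mol
n(ZnO) = 0.01265 mol (1:1 ratio)
mass of ZnO = 0.01265 × 81.38 = 1.029 g

1.029 g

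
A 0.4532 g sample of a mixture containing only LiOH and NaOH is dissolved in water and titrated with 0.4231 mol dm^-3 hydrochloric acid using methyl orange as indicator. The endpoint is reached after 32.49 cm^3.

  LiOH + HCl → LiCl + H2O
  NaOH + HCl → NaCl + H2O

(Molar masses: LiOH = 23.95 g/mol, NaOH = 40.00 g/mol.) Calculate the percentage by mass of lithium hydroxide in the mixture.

31.83 %

n(HCl) = 0.03249 × 0.4231 = 0.01375 mol
Let x = n(LiOH), y = n(NaOH).
Titrant: 1x + 1y = 0.01375;  mass: 23.95x + 40.00y = 0.4532
Solving, x = 6.022 × 10^-3 mol, y = 7.724 × 10^-3 mol
mass of LiOH = 6.022 × 10^-3 × 23.95 = 0.1442 g
% LiOH = 0.1442 / 0.4532 × 100 = 31.83 %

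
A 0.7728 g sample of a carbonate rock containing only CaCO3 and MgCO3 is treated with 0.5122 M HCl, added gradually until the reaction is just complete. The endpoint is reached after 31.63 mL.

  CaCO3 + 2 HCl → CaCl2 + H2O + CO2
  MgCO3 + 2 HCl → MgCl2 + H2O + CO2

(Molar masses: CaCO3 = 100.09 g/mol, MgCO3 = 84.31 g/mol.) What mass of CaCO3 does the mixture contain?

n(HCl) = 0.03163 × 0.5122 = 0.01620 mol
Let x = n(CaCO3), y = n(MgCO3).
Titrant: 2x + 2y = 0.01620;  mass: 100.09x + 84.31y = 0.7728
Solving, x = 5.694 × 10^-3 mol, y = 2.406 × 10^-3 mol
mass of CaCO3 = 5.694 × 10^-3 × 100.09 = 0.5699 g

0.5699 g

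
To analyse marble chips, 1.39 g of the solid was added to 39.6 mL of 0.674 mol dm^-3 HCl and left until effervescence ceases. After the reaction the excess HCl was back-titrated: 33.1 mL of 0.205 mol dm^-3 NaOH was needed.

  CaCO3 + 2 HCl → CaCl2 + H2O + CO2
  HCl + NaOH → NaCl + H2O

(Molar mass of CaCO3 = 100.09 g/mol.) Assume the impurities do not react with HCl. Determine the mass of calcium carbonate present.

n(HCl) added = 0.0396 × 0.674 = 0.0267 mol
n(NaOH) used in back-titration = 0.0331 × 0.205 = 6.79 × 10^-3 mol
n(HCl) left over = 6.79 × 10^-3 mol (1:1 ratio)
n(HCl) consumed by analyte = 0.0267 − 6.79 × 10^-3 = 0.0199 mol
From the 1:2 ratio, n(CaCO3) = 1/2 × 0.0199 = 9.95 × 10^-3 mol
mass of CaCO3 = 9.95 × 10^-3 × 100.09 = 0.996 g

0.996 g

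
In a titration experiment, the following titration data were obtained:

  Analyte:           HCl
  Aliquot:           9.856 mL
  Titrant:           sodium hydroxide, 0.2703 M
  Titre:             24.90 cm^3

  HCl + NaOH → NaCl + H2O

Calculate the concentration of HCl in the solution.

n(NaOH) = 0.02490 L × 0.2703 mol/L = 6.730 × 10^-3 mol
n(HCl) = 6.730 × 10^-3 mol (1:1 mole ratio)
[HCl] = 6.730 × 10^-3 mol / 0.009856 L = 0.6829 mol/L

0.6829 M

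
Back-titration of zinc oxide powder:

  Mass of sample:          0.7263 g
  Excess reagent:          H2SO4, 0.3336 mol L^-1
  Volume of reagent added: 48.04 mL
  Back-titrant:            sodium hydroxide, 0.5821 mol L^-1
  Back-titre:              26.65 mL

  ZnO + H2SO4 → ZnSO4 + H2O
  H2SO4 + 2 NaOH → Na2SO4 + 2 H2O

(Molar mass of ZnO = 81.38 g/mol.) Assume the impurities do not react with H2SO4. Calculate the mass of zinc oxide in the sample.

0.6730 g

n(H2SO4) added = 0.04804 × 0.3336 = 0.01603 mol
n(NaOH) used in back-titration = 0.02665 × 0.5821 = 0.01551 mol
From the 1:2 ratio, n(H2SO4) left over = 1/2 × 0.01551 = 7.756 × 10^-3 mol
n(H2SO4) consumed by analyte = 0.01603 − 7.756 × 10^-3 = 8.270 × 10^-3 mol
n(ZnO) = 8.270 × 10^-3 mol (1:1 ratio)
mass of ZnO = 8.270 × 10^-3 × 81.38 = 0.6730 g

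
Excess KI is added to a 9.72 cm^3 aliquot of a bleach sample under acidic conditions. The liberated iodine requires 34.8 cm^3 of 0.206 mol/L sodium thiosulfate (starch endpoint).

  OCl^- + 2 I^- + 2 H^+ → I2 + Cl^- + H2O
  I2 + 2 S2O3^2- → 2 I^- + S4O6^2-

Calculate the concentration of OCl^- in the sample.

0.369 mol/L

n(S2O3^2-) = 0.0348 × 0.206 = 7.17 × 10^-3 mol
n(I2) = n(S2O3^2-)/2 = 3.58 × 10^-3 mol
n(OCl^-) in the aliquot = 3.58 × 10^-3 mol (1:1 ratio)
[OCl^-] = 3.58 × 10^-3 / 0.00972 = 0.369 mol/L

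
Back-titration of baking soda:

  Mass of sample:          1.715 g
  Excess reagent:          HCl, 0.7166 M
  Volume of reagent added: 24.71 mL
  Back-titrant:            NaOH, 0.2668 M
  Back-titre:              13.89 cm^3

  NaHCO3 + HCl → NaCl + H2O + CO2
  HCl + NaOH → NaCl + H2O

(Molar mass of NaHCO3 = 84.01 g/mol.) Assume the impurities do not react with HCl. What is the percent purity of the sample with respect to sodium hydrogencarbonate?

n(HCl) added = 0.02471 × 0.7166 = 0.01771 mol
n(NaOH) used in back-titration = 0.01389 × 0.2668 = 3.706 × 10^-3 mol
n(HCl) left over = 3.706 × 10^-3 mol (1:1 ratio)
n(HCl) consumed by analyte = 0.01771 − 3.706 × 10^-3 = 0.01400 mol
n(NaHCO3) = 0.01400 mol (1:1 ratio)
mass of NaHCO3 = 0.01400 × 84.01 = 1.176 g
% NaHCO3 = 1.176 / 1.715 × 100 = 68.59 %

68.59 %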